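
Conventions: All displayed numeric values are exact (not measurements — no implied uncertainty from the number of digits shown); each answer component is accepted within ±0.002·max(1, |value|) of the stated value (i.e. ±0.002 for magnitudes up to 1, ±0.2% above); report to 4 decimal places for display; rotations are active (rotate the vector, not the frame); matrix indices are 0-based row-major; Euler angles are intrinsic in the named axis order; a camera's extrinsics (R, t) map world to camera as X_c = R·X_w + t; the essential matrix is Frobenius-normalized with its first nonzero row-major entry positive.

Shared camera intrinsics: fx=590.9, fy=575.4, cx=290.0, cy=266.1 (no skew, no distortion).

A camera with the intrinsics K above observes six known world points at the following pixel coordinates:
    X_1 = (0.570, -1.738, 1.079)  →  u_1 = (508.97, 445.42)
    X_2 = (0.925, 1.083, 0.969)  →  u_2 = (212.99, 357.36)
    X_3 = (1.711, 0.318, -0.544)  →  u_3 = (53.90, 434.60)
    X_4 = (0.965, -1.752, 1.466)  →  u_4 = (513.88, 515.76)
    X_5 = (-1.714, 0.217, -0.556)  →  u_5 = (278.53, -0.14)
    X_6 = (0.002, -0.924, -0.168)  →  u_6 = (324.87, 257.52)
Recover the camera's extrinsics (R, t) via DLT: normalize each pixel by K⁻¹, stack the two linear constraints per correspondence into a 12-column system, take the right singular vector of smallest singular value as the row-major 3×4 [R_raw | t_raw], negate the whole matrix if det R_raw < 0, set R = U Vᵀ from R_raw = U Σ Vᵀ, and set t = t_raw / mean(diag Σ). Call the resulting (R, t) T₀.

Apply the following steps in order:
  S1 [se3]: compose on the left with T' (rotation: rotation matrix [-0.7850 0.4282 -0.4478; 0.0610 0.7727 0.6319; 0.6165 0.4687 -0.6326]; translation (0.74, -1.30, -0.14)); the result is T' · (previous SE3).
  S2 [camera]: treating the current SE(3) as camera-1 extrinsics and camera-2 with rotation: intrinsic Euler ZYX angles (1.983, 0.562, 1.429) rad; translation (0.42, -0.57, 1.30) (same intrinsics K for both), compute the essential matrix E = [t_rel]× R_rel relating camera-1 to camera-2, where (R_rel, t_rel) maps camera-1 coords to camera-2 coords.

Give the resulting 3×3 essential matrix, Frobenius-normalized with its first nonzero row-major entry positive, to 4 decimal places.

matrix = [0.3685 0.4687 0.3690; 0.4745 -0.1876 -0.1180; -0.3720 0.2558 0.1740]

source (pnp_recover): camera pose = R=[-0.4080 -0.6389 0.6522; 0.9030 -0.1769 0.3916; -0.1348 0.7487 0.6491], t=(-0.2800, -0.1500, 4.1903)
after S1 (compose_se3): R=[0.7672 0.0906 -0.6349; 0.5876 0.2974 0.7525; 0.2570 -0.9504 0.1750], t=(-0.9808, 1.2148, -3.0339)
after S2 (essential): [0.3685 0.4687 0.3690; 0.4745 -0.1876 -0.1180; -0.3720 0.2558 0.1740]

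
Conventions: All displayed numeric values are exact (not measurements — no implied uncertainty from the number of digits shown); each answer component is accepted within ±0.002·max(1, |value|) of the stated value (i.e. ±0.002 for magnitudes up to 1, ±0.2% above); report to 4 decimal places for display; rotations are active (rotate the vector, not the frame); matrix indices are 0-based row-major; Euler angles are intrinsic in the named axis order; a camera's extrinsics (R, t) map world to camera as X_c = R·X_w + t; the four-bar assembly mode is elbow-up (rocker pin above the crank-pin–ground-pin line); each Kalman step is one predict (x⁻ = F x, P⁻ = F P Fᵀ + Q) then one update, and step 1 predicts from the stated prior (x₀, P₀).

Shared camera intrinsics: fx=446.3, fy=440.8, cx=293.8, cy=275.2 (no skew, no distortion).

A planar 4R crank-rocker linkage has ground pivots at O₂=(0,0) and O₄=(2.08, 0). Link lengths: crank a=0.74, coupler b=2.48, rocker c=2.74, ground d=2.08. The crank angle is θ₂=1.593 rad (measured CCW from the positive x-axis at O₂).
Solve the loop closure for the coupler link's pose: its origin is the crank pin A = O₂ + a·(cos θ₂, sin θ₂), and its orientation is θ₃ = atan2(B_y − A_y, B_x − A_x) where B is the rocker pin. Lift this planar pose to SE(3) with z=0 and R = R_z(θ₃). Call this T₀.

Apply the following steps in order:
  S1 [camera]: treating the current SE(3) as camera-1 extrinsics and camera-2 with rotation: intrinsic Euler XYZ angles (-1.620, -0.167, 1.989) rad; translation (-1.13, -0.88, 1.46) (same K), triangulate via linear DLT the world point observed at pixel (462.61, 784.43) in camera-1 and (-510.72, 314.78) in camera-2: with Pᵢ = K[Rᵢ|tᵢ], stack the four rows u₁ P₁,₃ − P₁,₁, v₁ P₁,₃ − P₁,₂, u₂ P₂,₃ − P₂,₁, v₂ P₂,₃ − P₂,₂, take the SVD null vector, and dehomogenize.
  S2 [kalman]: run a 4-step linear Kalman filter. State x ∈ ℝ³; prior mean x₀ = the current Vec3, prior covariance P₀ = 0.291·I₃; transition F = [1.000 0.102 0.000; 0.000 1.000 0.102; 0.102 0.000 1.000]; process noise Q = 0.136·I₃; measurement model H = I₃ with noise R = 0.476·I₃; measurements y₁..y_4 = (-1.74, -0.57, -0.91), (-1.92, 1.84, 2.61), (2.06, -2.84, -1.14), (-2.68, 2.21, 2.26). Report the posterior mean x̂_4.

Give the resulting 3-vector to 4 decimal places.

source (fourbar_fk): coupler pose = R=[0.6213 -0.7836 0.0000; 0.7836 0.6213 0.0000; 0.0000 0.0000 1.0000], t=(-0.0164, 0.7398, 0.0000)
after S1 (triangulate): (0.6104, -0.0365, 1.0348)
after S2 (kf_track): (-0.9508, 0.4865, 1.0239)

result = (-0.9508, 0.4865, 1.0239)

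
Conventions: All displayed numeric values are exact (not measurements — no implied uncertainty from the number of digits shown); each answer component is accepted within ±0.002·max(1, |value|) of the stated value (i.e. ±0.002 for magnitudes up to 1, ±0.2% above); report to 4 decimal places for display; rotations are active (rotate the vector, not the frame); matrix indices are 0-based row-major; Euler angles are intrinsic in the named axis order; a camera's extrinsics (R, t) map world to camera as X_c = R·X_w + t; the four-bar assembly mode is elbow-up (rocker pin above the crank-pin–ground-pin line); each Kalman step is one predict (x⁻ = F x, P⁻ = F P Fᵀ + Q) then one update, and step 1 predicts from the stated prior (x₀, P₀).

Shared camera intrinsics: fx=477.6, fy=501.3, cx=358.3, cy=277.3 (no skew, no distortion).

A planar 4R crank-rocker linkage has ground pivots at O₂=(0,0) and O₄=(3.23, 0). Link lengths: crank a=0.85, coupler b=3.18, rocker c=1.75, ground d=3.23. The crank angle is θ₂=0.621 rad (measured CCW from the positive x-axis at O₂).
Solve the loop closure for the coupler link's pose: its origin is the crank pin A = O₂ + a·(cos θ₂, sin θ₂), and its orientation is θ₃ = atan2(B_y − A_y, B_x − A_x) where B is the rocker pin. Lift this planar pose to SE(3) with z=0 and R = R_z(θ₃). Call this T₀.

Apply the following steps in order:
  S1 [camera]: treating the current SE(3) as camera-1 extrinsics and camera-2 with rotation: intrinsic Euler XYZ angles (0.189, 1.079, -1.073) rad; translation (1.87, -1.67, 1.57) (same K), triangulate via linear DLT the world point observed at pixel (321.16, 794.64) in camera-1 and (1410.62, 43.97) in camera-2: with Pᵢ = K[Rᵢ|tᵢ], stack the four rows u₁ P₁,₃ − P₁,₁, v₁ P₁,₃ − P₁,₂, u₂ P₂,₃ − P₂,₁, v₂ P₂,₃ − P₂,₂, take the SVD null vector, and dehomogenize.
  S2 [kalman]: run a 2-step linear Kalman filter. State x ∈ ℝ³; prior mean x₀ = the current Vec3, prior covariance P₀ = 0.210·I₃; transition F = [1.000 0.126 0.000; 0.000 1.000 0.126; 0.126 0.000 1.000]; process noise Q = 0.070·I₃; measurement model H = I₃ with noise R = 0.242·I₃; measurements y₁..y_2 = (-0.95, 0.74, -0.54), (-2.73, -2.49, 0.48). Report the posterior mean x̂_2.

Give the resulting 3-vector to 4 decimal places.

source (fourbar_fk): coupler pose = R=[0.9250 -0.3800 0.0000; 0.3800 0.9250 0.0000; 0.0000 0.0000 1.0000], t=(0.6913, 0.4946, 0.0000)
after S1 (triangulate): (-0.3624, 1.2342, 1.4520)
after S2 (kf_track): (-1.6202, -0.6166, 0.2019)

result = (-1.6202, -0.6166, 0.2019)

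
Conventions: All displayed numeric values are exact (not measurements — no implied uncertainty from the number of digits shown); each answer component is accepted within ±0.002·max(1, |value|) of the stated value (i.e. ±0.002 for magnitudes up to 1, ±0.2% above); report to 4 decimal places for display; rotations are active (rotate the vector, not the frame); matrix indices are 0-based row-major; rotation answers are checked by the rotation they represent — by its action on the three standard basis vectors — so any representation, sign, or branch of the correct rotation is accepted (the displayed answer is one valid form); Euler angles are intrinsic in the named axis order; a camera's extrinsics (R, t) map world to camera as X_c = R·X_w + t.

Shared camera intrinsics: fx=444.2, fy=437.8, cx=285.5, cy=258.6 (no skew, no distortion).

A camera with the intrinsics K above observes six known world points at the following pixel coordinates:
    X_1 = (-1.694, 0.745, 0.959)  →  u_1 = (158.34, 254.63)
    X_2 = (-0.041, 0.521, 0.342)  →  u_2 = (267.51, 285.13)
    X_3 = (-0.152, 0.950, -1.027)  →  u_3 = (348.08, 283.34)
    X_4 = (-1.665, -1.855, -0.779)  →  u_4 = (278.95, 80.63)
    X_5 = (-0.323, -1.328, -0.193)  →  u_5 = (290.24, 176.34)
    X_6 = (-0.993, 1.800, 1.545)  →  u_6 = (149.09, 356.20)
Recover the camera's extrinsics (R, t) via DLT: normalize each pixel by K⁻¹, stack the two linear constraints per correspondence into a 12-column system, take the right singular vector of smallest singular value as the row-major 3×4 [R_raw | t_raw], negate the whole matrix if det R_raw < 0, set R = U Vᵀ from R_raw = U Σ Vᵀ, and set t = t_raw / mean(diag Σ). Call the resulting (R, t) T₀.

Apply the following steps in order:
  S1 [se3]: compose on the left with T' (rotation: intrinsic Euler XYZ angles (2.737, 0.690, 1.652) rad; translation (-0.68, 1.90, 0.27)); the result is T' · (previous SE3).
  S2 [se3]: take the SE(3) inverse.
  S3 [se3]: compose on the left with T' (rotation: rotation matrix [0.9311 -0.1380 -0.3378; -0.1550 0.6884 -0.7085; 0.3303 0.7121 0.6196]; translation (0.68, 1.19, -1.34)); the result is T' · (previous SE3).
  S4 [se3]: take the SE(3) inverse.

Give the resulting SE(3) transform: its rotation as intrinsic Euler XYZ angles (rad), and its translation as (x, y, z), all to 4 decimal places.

source (pnp_recover): camera pose = R=[0.5141 -0.0225 -0.8574; 0.4961 0.8232 0.2759; 0.6997 -0.5672 0.4344], t=(0.0500, -0.0900, 6.9899)
after S1 (compose_se3): R=[0.0318 -0.9925 0.1181; -0.7808 0.0491 0.6228; -0.6239 -0.1120 -0.7734], t=(3.8354, -0.2532, -4.6131)
after S2 (invert_se3): R=[0.0318 -0.7808 -0.6239; -0.9925 0.0491 -0.1120; 0.1181 0.6228 -0.7734], t=(-3.1980, 3.3023, -3.8629)
after S3 (compose_se3): R=[0.1267 -0.9441 -0.3042; -0.7719 -0.2865 0.5676; -0.6231 0.1629 -0.7650], t=(-1.4484, 6.6962, -2.4383)
after S4 (invert_se3): R=[0.1267 -0.7719 -0.6231; -0.9441 -0.2865 0.1629; -0.3042 0.5676 -0.7650], t=(3.8328, 0.9480, -6.1068)

rotation (euler_xyz) = (-2.9318, -0.6726, 1.4081), translation = (3.8328, 0.9480, -6.1068)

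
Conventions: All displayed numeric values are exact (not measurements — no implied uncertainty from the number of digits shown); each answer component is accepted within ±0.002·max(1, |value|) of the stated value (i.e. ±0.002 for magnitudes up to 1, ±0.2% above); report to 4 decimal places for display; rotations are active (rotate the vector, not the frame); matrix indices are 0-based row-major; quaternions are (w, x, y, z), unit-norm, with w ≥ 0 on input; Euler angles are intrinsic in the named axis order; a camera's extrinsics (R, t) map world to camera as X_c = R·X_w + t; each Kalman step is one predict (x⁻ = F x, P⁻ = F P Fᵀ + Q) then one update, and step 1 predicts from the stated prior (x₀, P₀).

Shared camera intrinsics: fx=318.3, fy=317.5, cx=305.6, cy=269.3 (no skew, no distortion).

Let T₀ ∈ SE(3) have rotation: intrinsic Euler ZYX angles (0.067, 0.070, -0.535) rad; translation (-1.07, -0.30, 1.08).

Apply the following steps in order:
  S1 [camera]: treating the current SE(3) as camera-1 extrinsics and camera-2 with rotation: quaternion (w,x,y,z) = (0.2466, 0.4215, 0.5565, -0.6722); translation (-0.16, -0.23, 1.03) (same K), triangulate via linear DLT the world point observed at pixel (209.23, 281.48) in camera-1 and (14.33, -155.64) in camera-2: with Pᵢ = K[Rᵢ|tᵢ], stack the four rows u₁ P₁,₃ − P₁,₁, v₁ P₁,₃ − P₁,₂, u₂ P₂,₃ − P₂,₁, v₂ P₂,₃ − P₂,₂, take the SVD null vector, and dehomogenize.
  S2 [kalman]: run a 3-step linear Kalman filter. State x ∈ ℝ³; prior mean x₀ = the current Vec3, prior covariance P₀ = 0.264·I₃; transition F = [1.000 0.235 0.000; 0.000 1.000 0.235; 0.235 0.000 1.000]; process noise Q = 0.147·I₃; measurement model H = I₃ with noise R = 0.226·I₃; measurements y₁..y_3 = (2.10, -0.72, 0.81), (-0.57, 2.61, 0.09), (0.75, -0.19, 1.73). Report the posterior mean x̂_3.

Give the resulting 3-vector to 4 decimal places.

result = (0.6327, 0.5854, 1.2631)

after S1 (triangulate): (0.1093, -0.5696, 1.7350)
after S2 (kf_track): (0.6327, 0.5854, 1.2631)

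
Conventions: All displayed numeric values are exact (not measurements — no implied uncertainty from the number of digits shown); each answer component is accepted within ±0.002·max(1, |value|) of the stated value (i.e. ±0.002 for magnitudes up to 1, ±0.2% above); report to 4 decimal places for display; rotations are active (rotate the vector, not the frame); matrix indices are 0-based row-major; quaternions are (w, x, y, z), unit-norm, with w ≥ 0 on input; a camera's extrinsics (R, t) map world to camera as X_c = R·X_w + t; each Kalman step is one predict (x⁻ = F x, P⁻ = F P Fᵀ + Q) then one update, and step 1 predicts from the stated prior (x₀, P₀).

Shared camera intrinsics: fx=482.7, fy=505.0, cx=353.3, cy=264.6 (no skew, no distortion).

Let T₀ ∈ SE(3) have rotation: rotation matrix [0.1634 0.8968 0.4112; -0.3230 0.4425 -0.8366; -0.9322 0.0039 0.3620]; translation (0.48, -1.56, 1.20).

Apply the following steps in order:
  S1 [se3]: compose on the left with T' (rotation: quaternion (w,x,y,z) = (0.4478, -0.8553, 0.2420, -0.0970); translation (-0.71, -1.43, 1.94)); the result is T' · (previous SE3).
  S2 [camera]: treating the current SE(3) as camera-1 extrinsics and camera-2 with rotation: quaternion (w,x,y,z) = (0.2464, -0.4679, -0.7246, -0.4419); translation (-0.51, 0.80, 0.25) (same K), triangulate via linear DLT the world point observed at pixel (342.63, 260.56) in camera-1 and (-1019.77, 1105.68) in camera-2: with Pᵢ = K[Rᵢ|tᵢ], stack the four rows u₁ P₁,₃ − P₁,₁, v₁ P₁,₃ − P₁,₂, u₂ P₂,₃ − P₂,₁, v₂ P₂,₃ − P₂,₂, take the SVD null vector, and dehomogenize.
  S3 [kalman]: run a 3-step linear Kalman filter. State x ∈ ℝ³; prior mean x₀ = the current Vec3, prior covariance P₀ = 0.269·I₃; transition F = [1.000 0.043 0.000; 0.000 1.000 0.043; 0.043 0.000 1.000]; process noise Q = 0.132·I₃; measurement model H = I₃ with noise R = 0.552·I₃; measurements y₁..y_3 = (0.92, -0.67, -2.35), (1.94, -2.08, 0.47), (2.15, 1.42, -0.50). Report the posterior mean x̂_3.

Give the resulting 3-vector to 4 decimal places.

result = (1.6333, -0.2780, -0.3546)

after S1 (compose_se3): R=[-0.1098 0.6316 0.7674; -0.5965 -0.6595 0.4574; 0.7951 -0.4075 0.4492], t=(0.6742, -0.0559, 2.4876)
after S2 (triangulate): (1.0301, -0.9883, -0.0242)
after S3 (kf_track): (1.6333, -0.2780, -0.3546)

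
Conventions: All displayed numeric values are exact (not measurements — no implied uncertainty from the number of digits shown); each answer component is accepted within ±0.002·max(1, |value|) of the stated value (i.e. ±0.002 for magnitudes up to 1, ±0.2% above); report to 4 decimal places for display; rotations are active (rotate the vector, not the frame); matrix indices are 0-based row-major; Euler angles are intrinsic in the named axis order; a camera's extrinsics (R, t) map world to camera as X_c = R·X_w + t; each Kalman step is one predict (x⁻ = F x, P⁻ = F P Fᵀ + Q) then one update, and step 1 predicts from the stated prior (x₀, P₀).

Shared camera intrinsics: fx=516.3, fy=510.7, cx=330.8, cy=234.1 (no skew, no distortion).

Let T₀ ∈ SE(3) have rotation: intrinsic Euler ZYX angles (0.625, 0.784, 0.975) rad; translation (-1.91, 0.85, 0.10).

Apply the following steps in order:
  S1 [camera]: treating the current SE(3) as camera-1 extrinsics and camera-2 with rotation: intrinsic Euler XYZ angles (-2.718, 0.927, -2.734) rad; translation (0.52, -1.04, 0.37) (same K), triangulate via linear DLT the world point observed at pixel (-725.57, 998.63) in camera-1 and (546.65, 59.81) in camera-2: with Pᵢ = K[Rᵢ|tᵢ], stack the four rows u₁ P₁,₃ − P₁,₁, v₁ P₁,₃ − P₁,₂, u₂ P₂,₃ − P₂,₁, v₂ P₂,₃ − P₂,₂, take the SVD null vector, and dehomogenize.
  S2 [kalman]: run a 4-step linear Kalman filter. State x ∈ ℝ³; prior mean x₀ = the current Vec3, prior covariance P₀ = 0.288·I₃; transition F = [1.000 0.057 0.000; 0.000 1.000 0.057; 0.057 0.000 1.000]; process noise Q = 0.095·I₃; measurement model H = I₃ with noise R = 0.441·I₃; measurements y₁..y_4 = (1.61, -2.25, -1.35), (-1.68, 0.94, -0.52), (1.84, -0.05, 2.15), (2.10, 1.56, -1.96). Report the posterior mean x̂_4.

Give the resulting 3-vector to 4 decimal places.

result = (1.0640, 0.6655, -0.4551)

after S1 (triangulate): (-0.7913, 1.4296, -0.5597)
after S2 (kf_track): (1.0640, 0.6655, -0.4551)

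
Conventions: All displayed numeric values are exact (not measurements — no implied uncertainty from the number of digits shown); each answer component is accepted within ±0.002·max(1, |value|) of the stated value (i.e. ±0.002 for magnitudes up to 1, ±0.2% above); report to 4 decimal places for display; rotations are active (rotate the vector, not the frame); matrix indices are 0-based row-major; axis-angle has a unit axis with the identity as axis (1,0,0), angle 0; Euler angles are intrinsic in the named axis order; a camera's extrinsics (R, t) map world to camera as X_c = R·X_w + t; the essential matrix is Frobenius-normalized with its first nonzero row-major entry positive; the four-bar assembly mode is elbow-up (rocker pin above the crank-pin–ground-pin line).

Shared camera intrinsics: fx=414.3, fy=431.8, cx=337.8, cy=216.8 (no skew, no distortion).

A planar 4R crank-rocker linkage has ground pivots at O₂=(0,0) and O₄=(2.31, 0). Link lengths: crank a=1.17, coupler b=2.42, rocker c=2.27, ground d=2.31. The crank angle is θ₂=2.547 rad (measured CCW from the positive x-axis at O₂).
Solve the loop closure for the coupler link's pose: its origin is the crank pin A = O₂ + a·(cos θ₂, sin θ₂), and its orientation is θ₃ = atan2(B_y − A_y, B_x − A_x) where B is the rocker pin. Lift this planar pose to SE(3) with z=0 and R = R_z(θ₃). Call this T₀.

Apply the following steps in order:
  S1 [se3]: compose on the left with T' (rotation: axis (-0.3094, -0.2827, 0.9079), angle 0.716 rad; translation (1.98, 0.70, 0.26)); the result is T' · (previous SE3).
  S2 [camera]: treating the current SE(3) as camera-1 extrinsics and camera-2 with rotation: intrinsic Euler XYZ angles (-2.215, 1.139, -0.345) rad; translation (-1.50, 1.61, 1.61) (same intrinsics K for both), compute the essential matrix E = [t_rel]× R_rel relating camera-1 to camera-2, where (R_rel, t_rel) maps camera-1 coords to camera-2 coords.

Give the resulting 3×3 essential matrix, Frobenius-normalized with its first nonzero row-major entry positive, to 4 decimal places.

matrix = [0.3390 0.3594 -0.1500; 0.3781 0.3346 0.0862; -0.1207 0.0618 -0.6728]

source (fourbar_fk): coupler pose = R=[0.8532 -0.5216 0.0000; 0.5216 0.8532 0.0000; 0.0000 0.0000 1.0000], t=(-0.9692, 0.6554, 0.0000)
after S1 (compose_se3): R=[0.3641 -0.8959 -0.2545; 0.9305 0.3384 0.1401; -0.0394 -0.2878 0.9569], t=(0.8495, 0.6089, -0.0274)
after S2 (essential): [0.3390 0.3594 -0.1500; 0.3781 0.3346 0.0862; -0.1207 0.0618 -0.6728]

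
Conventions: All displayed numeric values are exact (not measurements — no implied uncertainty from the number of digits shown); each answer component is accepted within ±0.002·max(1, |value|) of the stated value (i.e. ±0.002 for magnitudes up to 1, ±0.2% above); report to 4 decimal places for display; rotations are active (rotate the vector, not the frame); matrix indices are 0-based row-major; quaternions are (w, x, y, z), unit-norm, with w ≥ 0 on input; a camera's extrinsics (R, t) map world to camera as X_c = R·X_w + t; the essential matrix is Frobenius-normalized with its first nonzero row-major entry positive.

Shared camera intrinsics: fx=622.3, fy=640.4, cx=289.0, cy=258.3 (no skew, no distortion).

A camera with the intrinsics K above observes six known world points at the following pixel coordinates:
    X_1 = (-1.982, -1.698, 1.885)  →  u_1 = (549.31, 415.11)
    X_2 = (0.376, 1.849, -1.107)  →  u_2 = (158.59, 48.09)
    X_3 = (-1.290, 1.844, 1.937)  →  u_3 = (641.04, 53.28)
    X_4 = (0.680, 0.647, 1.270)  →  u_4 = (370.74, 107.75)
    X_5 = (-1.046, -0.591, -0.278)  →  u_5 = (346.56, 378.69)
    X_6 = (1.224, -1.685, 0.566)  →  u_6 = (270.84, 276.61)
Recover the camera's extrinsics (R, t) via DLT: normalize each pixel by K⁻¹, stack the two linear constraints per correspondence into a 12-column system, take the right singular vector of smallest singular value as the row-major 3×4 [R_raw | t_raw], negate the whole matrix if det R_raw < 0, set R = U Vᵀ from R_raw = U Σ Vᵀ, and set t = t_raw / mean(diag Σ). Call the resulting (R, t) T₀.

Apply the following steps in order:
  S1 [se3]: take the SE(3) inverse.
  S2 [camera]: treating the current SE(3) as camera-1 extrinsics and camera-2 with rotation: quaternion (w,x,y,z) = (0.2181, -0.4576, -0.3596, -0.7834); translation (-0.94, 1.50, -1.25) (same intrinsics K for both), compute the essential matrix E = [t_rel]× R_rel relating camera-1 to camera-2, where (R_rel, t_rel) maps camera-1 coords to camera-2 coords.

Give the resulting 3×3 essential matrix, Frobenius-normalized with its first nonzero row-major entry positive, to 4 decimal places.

source (pnp_recover): camera pose = R=[-0.5840 0.0643 0.8092; -0.5680 -0.7445 -0.3508; 0.5799 -0.6645 0.4713], t=(0.1400, -0.1400, 5.6199)
after S1 (invert_se3): R=[-0.5840 -0.5680 0.5799; 0.0643 -0.7445 -0.6645; 0.8092 -0.3508 0.4713], t=(-3.2565, 3.6214, -2.8112)
after S2 (essential): [0.4107 0.2831 -0.4447; -0.1389 -0.0345 0.1953; -0.0377 -0.5936 -0.3755]

matrix = [0.4107 0.2831 -0.4447; -0.1389 -0.0345 0.1953; -0.0377 -0.5936 -0.3755]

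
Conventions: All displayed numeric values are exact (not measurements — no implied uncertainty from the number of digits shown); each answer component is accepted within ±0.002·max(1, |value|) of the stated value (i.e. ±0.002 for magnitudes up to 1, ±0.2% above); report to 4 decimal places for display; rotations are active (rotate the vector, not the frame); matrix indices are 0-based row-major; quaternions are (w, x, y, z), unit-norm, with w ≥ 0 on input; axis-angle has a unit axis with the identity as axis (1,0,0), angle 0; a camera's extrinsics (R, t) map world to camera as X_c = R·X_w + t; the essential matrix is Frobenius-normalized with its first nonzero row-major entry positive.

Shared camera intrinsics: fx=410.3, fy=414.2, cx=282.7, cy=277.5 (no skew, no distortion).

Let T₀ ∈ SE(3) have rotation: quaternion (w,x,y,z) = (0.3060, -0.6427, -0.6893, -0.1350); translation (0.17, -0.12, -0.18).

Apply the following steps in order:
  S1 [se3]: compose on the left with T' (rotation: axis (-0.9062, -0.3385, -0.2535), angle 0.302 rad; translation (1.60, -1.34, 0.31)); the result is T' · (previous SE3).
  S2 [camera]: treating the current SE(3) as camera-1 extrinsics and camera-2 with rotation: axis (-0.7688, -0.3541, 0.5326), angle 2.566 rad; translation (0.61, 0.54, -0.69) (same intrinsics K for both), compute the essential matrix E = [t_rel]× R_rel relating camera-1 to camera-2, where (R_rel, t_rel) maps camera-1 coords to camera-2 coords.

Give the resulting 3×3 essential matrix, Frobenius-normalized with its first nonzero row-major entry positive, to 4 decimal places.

after S1 (compose_se3): R=[0.0312 0.9917 -0.1245; 0.9331 0.0157 0.3592; 0.3582 -0.1274 -0.9249], t=(1.7742, -1.5149, 0.1884)
after S2 (essential): [0.5730 0.3718 -0.1629; 0.0961 0.0429 0.0820; 0.1835 -0.0104 0.6748]

matrix = [0.5730 0.3718 -0.1629; 0.0961 0.0429 0.0820; 0.1835 -0.0104 0.6748]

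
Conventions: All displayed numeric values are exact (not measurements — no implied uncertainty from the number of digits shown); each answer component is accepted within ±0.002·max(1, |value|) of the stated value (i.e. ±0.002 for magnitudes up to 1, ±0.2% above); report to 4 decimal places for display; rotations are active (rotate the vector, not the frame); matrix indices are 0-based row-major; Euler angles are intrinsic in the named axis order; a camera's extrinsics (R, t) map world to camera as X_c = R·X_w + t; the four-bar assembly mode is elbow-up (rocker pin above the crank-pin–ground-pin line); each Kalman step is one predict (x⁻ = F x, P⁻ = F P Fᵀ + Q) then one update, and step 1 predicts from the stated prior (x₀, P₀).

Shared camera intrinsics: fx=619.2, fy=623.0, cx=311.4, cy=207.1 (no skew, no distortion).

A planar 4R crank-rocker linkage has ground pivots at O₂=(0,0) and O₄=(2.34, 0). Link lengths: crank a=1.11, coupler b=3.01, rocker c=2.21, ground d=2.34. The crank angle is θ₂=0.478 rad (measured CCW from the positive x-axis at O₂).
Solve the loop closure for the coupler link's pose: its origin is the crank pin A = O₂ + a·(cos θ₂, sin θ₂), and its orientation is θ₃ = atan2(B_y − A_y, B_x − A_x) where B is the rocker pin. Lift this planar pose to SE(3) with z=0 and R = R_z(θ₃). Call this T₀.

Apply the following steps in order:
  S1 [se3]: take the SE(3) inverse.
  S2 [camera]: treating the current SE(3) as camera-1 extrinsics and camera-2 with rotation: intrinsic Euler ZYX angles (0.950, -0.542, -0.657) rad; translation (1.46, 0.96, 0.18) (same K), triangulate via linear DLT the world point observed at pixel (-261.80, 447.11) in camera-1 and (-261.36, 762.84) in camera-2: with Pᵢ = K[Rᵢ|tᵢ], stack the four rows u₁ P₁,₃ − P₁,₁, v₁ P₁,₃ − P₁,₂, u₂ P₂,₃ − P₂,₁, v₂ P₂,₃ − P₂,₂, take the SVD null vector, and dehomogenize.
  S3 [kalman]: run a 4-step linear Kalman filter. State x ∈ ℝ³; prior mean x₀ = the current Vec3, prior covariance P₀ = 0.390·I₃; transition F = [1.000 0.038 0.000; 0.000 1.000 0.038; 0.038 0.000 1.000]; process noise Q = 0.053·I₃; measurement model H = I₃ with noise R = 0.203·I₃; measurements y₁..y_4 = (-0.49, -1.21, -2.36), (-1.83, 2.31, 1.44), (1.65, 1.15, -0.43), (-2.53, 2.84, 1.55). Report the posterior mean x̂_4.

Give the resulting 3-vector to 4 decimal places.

result = (-0.9616, 1.7136, 0.5799)

source (fourbar_fk): coupler pose = R=[0.9183 -0.3958 0.0000; 0.3958 0.9183 0.0000; 0.0000 0.0000 1.0000], t=(0.9856, 0.5106, 0.0000)
after S1 (invert_se3): R=[0.9183 0.3958 0.0000; -0.3958 0.9183 0.0000; 0.0000 0.0000 1.0000], t=(-1.1072, -0.0788, 0.0000)
after S2 (triangulate): (-0.9817, 0.4859, 1.9622)
after S3 (kf_track): (-0.9616, 1.7136, 0.5799)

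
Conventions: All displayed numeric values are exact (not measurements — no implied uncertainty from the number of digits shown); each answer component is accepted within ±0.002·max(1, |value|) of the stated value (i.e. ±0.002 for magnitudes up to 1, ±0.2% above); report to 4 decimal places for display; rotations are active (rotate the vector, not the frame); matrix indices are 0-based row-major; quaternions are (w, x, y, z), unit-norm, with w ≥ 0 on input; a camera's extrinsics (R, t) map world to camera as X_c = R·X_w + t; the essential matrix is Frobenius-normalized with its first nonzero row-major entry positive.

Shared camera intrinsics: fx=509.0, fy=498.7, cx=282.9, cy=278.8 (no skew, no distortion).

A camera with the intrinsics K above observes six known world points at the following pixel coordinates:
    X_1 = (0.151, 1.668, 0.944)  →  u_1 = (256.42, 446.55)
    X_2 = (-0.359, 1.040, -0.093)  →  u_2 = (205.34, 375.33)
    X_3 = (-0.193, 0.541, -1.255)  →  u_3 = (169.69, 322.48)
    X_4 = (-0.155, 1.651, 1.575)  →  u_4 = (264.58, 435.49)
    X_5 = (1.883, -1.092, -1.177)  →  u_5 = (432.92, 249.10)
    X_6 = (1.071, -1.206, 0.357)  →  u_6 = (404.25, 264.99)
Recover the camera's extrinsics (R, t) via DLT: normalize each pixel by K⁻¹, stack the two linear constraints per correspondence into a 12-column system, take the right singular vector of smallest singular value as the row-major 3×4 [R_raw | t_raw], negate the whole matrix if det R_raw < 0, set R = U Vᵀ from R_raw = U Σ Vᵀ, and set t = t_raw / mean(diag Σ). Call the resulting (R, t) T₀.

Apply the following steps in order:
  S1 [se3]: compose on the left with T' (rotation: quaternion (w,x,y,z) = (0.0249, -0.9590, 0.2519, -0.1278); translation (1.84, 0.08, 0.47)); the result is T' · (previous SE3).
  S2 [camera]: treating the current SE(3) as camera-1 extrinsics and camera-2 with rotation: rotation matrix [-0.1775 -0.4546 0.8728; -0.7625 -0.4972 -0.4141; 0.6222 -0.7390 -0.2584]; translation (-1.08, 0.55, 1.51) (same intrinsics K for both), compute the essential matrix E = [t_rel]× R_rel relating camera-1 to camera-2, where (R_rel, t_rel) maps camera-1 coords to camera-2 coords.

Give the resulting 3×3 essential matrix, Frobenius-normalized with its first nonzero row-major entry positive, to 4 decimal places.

source (pnp_recover): camera pose = R=[0.7463 -0.4622 0.4790; 0.3516 0.8848 0.3058; -0.5651 -0.0598 0.8228], t=(-0.1400, 0.4200, 6.0602)
after S1 (compose_se3): R=[0.3140 -0.8256 0.4688; -0.6625 -0.5442 -0.5147; 0.6801 -0.1489 -0.7179], t=(3.0834, -0.3184, -5.4644)
after S2 (essential): [0.0151 -0.2992 0.0533; 0.6584 0.0529 0.2521; 0.0061 -0.6302 0.1020]

matrix = [0.0151 -0.2992 0.0533; 0.6584 0.0529 0.2521; 0.0061 -0.6302 0.1020]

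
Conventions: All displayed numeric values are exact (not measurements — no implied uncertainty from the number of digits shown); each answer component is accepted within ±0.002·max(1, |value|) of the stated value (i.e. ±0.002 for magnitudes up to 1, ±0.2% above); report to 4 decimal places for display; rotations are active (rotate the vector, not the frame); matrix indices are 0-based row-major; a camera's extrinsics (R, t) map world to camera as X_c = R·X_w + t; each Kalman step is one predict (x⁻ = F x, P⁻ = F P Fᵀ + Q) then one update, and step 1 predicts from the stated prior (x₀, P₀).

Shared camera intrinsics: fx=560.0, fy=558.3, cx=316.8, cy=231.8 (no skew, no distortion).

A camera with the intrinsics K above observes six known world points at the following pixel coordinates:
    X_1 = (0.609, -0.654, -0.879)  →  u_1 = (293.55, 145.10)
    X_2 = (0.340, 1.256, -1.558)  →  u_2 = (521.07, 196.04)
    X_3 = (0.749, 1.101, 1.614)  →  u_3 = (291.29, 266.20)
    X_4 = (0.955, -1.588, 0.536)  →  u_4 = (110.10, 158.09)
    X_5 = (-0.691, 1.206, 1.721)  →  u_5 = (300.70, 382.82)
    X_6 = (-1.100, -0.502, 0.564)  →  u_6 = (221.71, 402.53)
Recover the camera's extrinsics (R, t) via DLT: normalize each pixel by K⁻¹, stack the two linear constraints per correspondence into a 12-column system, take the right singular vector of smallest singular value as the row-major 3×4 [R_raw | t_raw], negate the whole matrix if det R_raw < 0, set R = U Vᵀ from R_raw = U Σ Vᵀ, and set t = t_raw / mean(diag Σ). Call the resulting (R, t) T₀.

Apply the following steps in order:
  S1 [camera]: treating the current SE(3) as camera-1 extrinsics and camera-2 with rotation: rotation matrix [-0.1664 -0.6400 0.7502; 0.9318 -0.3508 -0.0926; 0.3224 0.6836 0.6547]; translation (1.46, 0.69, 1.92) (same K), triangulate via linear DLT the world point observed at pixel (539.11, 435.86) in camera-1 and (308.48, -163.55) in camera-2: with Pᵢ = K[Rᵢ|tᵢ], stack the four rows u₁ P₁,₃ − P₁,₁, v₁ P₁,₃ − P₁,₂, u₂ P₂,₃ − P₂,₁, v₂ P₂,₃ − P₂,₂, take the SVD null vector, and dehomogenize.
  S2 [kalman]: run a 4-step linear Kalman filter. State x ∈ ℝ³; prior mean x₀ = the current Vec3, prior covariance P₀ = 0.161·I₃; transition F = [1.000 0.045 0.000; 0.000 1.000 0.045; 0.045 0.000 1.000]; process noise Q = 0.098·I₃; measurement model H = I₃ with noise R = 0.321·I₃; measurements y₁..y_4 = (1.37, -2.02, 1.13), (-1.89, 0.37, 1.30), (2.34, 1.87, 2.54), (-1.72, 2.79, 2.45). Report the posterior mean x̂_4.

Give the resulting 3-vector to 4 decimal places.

result = (-0.3891, 1.7277, 1.8301)

source (pnp_recover): camera pose = R=[-0.0799 0.7887 -0.6096; -0.9124 0.1884 0.3633; 0.4014 0.5852 0.7045], t=(-0.1500, 0.3299, 5.0597)
after S1 (triangulate): (-1.5794, 1.4387, -1.1023)
after S2 (kf_track): (-0.3891, 1.7277, 1.8301)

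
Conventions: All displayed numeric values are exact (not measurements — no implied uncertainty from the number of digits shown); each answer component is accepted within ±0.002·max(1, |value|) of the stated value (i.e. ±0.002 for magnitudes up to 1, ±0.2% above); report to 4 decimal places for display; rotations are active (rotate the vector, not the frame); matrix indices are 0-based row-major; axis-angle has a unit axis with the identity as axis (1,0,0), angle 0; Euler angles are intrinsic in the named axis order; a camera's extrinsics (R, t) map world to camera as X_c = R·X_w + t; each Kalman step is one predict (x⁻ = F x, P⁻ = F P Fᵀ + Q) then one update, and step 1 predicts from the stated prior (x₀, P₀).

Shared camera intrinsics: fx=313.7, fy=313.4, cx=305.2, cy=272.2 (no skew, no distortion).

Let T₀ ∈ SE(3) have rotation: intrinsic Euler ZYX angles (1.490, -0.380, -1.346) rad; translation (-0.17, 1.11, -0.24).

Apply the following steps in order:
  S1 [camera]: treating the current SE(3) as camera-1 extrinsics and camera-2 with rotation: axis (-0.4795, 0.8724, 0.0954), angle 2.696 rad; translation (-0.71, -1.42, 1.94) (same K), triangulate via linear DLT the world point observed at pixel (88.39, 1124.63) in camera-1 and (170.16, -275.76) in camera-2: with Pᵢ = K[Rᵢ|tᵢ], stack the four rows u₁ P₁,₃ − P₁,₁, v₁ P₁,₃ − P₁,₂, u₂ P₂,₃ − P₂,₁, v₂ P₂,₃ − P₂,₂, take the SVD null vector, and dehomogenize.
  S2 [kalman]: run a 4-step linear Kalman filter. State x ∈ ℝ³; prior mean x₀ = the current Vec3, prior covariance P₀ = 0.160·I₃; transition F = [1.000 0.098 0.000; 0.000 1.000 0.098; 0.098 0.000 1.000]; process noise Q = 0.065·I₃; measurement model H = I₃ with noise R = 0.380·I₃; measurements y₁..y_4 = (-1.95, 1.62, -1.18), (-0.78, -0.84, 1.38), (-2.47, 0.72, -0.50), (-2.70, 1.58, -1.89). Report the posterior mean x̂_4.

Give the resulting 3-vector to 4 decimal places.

after S1 (triangulate): (0.7942, -0.5141, 0.4168)
after S2 (kf_track): (-1.6691, 0.5328, -0.7238)

result = (-1.6691, 0.5328, -0.7238)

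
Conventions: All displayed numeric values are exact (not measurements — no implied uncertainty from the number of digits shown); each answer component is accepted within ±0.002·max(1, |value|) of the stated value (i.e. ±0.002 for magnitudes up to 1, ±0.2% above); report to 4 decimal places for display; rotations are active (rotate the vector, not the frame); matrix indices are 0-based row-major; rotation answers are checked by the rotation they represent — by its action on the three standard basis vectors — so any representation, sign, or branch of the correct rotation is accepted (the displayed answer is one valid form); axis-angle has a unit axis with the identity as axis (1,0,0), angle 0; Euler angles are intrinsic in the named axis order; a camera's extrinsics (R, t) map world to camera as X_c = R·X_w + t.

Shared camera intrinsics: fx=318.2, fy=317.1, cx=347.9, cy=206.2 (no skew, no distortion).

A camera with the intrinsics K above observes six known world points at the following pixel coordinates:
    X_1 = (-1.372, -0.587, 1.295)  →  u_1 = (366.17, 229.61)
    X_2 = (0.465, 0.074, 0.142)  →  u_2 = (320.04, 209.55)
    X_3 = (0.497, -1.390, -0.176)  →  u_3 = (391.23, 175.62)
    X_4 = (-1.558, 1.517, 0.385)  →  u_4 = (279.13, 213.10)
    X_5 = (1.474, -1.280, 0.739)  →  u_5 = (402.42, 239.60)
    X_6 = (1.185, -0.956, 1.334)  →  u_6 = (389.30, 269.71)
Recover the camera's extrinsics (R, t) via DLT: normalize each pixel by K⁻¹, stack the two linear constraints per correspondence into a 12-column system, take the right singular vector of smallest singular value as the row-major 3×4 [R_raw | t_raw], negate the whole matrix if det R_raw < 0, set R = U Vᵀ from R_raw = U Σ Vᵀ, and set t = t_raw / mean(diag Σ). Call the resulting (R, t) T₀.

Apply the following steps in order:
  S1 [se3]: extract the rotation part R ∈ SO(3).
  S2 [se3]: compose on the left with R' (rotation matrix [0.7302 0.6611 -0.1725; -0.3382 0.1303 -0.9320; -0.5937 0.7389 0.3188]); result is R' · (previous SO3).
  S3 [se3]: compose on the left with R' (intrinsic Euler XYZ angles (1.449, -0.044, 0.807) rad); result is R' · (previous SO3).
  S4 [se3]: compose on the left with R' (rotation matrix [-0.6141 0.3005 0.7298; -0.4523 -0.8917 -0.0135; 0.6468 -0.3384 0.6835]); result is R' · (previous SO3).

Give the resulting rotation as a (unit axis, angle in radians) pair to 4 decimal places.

rotation (axis_angle) = ((-0.8012, -0.5871, -0.1156), 0.2988)

source (pnp_recover): camera pose = R=[-0.0411 -0.9684 0.2459; 0.2217 0.2312 0.9473; -0.9742 0.0935 0.2052], t=(-0.4798, -0.1900, 6.5379)
after S1 (rot_of_se3): [-0.0411 -0.9684 0.2459; 0.2217 0.2312 0.9473; -0.9742 0.0935 0.2052]
after S2 (compose_so3): [0.2846 -0.5704 0.7705; 0.9508 0.2706 -0.1510; -0.1223 0.7755 0.6194]
after S3 (compose_so3): [-0.4840 -0.6235 0.6141; 0.2476 -0.7706 -0.5873; 0.8393 -0.1322 0.5273]
after S4 (compose_so3): [0.9841 0.0549 -0.1687; -0.0132 0.9710 0.2388; 0.1769 -0.2328 0.9563]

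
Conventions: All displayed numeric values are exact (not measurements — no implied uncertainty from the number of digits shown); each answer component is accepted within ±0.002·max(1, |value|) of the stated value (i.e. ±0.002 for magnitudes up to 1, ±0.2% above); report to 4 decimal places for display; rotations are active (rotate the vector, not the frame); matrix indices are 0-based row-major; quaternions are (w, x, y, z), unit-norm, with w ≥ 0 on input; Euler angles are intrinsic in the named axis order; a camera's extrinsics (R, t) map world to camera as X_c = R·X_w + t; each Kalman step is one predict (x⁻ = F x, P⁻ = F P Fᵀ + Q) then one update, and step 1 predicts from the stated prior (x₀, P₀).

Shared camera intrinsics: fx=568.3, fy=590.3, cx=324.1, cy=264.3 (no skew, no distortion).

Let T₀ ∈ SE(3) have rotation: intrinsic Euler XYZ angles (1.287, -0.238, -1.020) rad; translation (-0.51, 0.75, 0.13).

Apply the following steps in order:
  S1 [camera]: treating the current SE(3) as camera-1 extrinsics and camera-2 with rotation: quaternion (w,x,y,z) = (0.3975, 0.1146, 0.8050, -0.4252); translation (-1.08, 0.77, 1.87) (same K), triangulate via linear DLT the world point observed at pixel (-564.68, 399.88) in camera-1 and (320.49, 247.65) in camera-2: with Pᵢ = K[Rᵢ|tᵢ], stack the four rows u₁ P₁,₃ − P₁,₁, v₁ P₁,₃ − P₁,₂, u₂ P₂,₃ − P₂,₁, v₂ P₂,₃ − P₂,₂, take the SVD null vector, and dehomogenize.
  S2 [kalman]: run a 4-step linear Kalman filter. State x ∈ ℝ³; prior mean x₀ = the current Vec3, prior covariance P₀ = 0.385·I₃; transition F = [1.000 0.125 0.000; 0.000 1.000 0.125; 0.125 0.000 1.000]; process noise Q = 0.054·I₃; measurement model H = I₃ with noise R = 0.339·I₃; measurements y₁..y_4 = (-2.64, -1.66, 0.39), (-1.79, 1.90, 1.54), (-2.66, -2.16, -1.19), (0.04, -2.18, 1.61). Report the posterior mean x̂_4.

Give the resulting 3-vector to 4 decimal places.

after S1 (triangulate): (-1.1166, -0.4007, 0.9924)
after S2 (kf_track): (-1.5196, -1.0481, 0.3211)

result = (-1.5196, -1.0481, 0.3211)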